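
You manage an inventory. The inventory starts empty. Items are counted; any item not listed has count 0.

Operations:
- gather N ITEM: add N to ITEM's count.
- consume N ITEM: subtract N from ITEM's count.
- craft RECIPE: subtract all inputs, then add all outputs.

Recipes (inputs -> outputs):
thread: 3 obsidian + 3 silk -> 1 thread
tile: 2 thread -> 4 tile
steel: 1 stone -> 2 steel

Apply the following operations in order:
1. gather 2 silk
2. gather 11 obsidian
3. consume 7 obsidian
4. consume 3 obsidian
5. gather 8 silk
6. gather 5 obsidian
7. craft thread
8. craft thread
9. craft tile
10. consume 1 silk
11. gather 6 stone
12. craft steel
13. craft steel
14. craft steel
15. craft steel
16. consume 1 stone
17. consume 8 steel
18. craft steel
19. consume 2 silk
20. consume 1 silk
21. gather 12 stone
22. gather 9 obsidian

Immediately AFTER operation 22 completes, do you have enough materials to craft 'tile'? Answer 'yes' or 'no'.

After 1 (gather 2 silk): silk=2
After 2 (gather 11 obsidian): obsidian=11 silk=2
After 3 (consume 7 obsidian): obsidian=4 silk=2
After 4 (consume 3 obsidian): obsidian=1 silk=2
After 5 (gather 8 silk): obsidian=1 silk=10
After 6 (gather 5 obsidian): obsidian=6 silk=10
After 7 (craft thread): obsidian=3 silk=7 thread=1
After 8 (craft thread): silk=4 thread=2
After 9 (craft tile): silk=4 tile=4
After 10 (consume 1 silk): silk=3 tile=4
After 11 (gather 6 stone): silk=3 stone=6 tile=4
After 12 (craft steel): silk=3 steel=2 stone=5 tile=4
After 13 (craft steel): silk=3 steel=4 stone=4 tile=4
After 14 (craft steel): silk=3 steel=6 stone=3 tile=4
After 15 (craft steel): silk=3 steel=8 stone=2 tile=4
After 16 (consume 1 stone): silk=3 steel=8 stone=1 tile=4
After 17 (consume 8 steel): silk=3 stone=1 tile=4
After 18 (craft steel): silk=3 steel=2 tile=4
After 19 (consume 2 silk): silk=1 steel=2 tile=4
After 20 (consume 1 silk): steel=2 tile=4
After 21 (gather 12 stone): steel=2 stone=12 tile=4
After 22 (gather 9 obsidian): obsidian=9 steel=2 stone=12 tile=4

Answer: no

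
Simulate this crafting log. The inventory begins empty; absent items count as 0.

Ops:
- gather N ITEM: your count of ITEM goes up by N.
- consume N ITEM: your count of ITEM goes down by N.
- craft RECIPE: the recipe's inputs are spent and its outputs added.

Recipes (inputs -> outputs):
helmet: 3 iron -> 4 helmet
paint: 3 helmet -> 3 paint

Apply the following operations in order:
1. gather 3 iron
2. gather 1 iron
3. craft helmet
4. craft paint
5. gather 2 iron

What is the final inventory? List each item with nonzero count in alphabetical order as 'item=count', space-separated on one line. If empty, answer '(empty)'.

Answer: helmet=1 iron=3 paint=3

Derivation:
After 1 (gather 3 iron): iron=3
After 2 (gather 1 iron): iron=4
After 3 (craft helmet): helmet=4 iron=1
After 4 (craft paint): helmet=1 iron=1 paint=3
After 5 (gather 2 iron): helmet=1 iron=3 paint=3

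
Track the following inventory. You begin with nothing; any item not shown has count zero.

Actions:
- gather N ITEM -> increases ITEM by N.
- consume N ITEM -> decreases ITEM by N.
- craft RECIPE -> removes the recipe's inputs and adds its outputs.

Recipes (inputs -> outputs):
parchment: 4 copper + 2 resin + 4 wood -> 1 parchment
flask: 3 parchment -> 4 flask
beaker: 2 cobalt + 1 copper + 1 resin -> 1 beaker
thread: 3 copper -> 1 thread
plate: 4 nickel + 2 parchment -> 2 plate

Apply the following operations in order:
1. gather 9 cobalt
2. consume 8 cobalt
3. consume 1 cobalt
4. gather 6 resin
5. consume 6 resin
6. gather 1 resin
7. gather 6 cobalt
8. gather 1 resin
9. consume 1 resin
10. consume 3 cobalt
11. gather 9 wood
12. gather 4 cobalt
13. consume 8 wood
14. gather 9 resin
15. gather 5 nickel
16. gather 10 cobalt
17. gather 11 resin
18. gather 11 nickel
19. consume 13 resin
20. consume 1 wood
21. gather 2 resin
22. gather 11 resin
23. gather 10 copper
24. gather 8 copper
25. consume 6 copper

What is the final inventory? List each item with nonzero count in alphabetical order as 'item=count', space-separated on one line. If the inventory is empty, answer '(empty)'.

Answer: cobalt=17 copper=12 nickel=16 resin=21

Derivation:
After 1 (gather 9 cobalt): cobalt=9
After 2 (consume 8 cobalt): cobalt=1
After 3 (consume 1 cobalt): (empty)
After 4 (gather 6 resin): resin=6
After 5 (consume 6 resin): (empty)
After 6 (gather 1 resin): resin=1
After 7 (gather 6 cobalt): cobalt=6 resin=1
After 8 (gather 1 resin): cobalt=6 resin=2
After 9 (consume 1 resin): cobalt=6 resin=1
After 10 (consume 3 cobalt): cobalt=3 resin=1
After 11 (gather 9 wood): cobalt=3 resin=1 wood=9
After 12 (gather 4 cobalt): cobalt=7 resin=1 wood=9
After 13 (consume 8 wood): cobalt=7 resin=1 wood=1
After 14 (gather 9 resin): cobalt=7 resin=10 wood=1
After 15 (gather 5 nickel): cobalt=7 nickel=5 resin=10 wood=1
After 16 (gather 10 cobalt): cobalt=17 nickel=5 resin=10 wood=1
After 17 (gather 11 resin): cobalt=17 nickel=5 resin=21 wood=1
After 18 (gather 11 nickel): cobalt=17 nickel=16 resin=21 wood=1
After 19 (consume 13 resin): cobalt=17 nickel=16 resin=8 wood=1
After 20 (consume 1 wood): cobalt=17 nickel=16 resin=8
After 21 (gather 2 resin): cobalt=17 nickel=16 resin=10
After 22 (gather 11 resin): cobalt=17 nickel=16 resin=21
After 23 (gather 10 copper): cobalt=17 copper=10 nickel=16 resin=21
After 24 (gather 8 copper): cobalt=17 copper=18 nickel=16 resin=21
After 25 (consume 6 copper): cobalt=17 copper=12 nickel=16 resin=21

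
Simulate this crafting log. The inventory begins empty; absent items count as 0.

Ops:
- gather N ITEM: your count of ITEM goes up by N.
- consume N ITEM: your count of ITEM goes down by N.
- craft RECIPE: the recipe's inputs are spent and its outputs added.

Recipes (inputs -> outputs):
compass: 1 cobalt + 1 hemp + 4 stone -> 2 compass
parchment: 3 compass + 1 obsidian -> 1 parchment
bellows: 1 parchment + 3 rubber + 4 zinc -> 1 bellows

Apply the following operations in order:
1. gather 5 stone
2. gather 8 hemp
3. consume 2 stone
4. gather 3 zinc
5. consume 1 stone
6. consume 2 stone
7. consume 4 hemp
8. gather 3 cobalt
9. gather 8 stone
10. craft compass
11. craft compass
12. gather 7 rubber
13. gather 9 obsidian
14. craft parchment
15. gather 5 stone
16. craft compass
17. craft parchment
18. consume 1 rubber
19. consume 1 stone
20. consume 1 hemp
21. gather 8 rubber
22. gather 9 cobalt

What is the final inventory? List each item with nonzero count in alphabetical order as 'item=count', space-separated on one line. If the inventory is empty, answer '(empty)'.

After 1 (gather 5 stone): stone=5
After 2 (gather 8 hemp): hemp=8 stone=5
After 3 (consume 2 stone): hemp=8 stone=3
After 4 (gather 3 zinc): hemp=8 stone=3 zinc=3
After 5 (consume 1 stone): hemp=8 stone=2 zinc=3
After 6 (consume 2 stone): hemp=8 zinc=3
After 7 (consume 4 hemp): hemp=4 zinc=3
After 8 (gather 3 cobalt): cobalt=3 hemp=4 zinc=3
After 9 (gather 8 stone): cobalt=3 hemp=4 stone=8 zinc=3
After 10 (craft compass): cobalt=2 compass=2 hemp=3 stone=4 zinc=3
After 11 (craft compass): cobalt=1 compass=4 hemp=2 zinc=3
After 12 (gather 7 rubber): cobalt=1 compass=4 hemp=2 rubber=7 zinc=3
After 13 (gather 9 obsidian): cobalt=1 compass=4 hemp=2 obsidian=9 rubber=7 zinc=3
After 14 (craft parchment): cobalt=1 compass=1 hemp=2 obsidian=8 parchment=1 rubber=7 zinc=3
After 15 (gather 5 stone): cobalt=1 compass=1 hemp=2 obsidian=8 parchment=1 rubber=7 stone=5 zinc=3
After 16 (craft compass): compass=3 hemp=1 obsidian=8 parchment=1 rubber=7 stone=1 zinc=3
After 17 (craft parchment): hemp=1 obsidian=7 parchment=2 rubber=7 stone=1 zinc=3
After 18 (consume 1 rubber): hemp=1 obsidian=7 parchment=2 rubber=6 stone=1 zinc=3
After 19 (consume 1 stone): hemp=1 obsidian=7 parchment=2 rubber=6 zinc=3
After 20 (consume 1 hemp): obsidian=7 parchment=2 rubber=6 zinc=3
After 21 (gather 8 rubber): obsidian=7 parchment=2 rubber=14 zinc=3
After 22 (gather 9 cobalt): cobalt=9 obsidian=7 parchment=2 rubber=14 zinc=3

Answer: cobalt=9 obsidian=7 parchment=2 rubber=14 zinc=3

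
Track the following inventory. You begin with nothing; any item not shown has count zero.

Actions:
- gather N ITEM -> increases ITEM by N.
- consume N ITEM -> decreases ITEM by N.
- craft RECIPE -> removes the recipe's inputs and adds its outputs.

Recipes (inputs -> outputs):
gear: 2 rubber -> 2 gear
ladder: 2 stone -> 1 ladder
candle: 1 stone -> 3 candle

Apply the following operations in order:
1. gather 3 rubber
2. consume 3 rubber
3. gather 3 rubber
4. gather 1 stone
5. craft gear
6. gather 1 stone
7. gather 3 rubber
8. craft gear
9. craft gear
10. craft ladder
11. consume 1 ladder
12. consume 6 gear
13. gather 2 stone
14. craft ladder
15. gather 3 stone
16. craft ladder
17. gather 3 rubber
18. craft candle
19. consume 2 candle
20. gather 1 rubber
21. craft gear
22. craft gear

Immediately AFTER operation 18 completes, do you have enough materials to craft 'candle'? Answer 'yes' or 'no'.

After 1 (gather 3 rubber): rubber=3
After 2 (consume 3 rubber): (empty)
After 3 (gather 3 rubber): rubber=3
After 4 (gather 1 stone): rubber=3 stone=1
After 5 (craft gear): gear=2 rubber=1 stone=1
After 6 (gather 1 stone): gear=2 rubber=1 stone=2
After 7 (gather 3 rubber): gear=2 rubber=4 stone=2
After 8 (craft gear): gear=4 rubber=2 stone=2
After 9 (craft gear): gear=6 stone=2
After 10 (craft ladder): gear=6 ladder=1
After 11 (consume 1 ladder): gear=6
After 12 (consume 6 gear): (empty)
After 13 (gather 2 stone): stone=2
After 14 (craft ladder): ladder=1
After 15 (gather 3 stone): ladder=1 stone=3
After 16 (craft ladder): ladder=2 stone=1
After 17 (gather 3 rubber): ladder=2 rubber=3 stone=1
After 18 (craft candle): candle=3 ladder=2 rubber=3

Answer: no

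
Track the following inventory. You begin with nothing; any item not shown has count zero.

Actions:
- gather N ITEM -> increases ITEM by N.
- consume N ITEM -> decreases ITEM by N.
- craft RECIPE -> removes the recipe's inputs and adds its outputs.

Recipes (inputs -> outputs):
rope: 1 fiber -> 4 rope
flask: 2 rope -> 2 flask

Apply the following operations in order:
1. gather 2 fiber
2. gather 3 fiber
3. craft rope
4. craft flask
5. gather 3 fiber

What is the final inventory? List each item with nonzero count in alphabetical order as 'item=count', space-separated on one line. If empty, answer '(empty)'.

After 1 (gather 2 fiber): fiber=2
After 2 (gather 3 fiber): fiber=5
After 3 (craft rope): fiber=4 rope=4
After 4 (craft flask): fiber=4 flask=2 rope=2
After 5 (gather 3 fiber): fiber=7 flask=2 rope=2

Answer: fiber=7 flask=2 rope=2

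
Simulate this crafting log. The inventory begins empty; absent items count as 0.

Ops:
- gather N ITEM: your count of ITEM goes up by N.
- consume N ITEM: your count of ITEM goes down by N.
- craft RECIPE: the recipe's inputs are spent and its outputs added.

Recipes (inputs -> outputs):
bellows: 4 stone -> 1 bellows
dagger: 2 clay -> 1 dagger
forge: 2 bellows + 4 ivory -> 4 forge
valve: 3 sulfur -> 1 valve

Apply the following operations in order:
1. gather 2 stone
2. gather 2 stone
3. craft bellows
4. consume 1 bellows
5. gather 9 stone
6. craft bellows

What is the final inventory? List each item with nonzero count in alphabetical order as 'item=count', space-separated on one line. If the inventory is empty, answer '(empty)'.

After 1 (gather 2 stone): stone=2
After 2 (gather 2 stone): stone=4
After 3 (craft bellows): bellows=1
After 4 (consume 1 bellows): (empty)
After 5 (gather 9 stone): stone=9
After 6 (craft bellows): bellows=1 stone=5

Answer: bellows=1 stone=5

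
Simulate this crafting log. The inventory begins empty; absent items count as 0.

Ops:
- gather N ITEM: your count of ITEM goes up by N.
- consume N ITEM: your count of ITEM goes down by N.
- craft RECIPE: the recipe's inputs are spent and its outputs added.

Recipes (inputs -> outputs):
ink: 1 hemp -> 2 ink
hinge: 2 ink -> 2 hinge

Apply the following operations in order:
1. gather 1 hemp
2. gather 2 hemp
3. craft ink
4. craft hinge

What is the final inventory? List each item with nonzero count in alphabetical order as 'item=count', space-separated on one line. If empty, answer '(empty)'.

Answer: hemp=2 hinge=2

Derivation:
After 1 (gather 1 hemp): hemp=1
After 2 (gather 2 hemp): hemp=3
After 3 (craft ink): hemp=2 ink=2
After 4 (craft hinge): hemp=2 hinge=2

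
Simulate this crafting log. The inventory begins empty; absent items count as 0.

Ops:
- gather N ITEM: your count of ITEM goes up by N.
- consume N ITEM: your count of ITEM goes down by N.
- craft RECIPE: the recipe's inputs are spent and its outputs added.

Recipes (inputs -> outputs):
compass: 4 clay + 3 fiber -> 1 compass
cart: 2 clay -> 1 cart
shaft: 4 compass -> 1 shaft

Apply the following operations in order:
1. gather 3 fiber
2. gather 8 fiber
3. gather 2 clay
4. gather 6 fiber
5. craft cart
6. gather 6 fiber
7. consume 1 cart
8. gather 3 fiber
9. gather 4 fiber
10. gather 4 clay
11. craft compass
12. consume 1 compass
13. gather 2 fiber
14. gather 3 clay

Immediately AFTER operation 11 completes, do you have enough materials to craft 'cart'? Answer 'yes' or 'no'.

Answer: no

Derivation:
After 1 (gather 3 fiber): fiber=3
After 2 (gather 8 fiber): fiber=11
After 3 (gather 2 clay): clay=2 fiber=11
After 4 (gather 6 fiber): clay=2 fiber=17
After 5 (craft cart): cart=1 fiber=17
After 6 (gather 6 fiber): cart=1 fiber=23
After 7 (consume 1 cart): fiber=23
After 8 (gather 3 fiber): fiber=26
After 9 (gather 4 fiber): fiber=30
After 10 (gather 4 clay): clay=4 fiber=30
After 11 (craft compass): compass=1 fiber=27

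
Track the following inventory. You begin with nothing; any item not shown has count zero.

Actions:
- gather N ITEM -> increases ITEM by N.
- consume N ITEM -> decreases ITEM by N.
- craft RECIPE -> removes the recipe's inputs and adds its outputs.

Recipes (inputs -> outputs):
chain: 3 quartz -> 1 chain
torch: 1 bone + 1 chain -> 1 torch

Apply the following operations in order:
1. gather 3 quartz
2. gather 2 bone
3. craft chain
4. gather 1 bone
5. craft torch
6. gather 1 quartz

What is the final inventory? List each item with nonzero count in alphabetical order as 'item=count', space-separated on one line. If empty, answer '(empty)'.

Answer: bone=2 quartz=1 torch=1

Derivation:
After 1 (gather 3 quartz): quartz=3
After 2 (gather 2 bone): bone=2 quartz=3
After 3 (craft chain): bone=2 chain=1
After 4 (gather 1 bone): bone=3 chain=1
After 5 (craft torch): bone=2 torch=1
After 6 (gather 1 quartz): bone=2 quartz=1 torch=1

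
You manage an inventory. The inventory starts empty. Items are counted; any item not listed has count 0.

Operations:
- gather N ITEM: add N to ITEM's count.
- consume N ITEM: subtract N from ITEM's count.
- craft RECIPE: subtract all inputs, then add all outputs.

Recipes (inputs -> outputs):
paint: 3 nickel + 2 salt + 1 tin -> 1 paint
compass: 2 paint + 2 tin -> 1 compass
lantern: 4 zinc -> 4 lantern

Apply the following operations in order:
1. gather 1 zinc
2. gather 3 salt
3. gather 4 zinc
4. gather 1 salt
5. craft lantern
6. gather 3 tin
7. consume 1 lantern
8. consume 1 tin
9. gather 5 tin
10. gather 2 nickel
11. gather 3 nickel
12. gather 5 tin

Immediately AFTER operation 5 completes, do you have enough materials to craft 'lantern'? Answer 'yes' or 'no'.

Answer: no

Derivation:
After 1 (gather 1 zinc): zinc=1
After 2 (gather 3 salt): salt=3 zinc=1
After 3 (gather 4 zinc): salt=3 zinc=5
After 4 (gather 1 salt): salt=4 zinc=5
After 5 (craft lantern): lantern=4 salt=4 zinc=1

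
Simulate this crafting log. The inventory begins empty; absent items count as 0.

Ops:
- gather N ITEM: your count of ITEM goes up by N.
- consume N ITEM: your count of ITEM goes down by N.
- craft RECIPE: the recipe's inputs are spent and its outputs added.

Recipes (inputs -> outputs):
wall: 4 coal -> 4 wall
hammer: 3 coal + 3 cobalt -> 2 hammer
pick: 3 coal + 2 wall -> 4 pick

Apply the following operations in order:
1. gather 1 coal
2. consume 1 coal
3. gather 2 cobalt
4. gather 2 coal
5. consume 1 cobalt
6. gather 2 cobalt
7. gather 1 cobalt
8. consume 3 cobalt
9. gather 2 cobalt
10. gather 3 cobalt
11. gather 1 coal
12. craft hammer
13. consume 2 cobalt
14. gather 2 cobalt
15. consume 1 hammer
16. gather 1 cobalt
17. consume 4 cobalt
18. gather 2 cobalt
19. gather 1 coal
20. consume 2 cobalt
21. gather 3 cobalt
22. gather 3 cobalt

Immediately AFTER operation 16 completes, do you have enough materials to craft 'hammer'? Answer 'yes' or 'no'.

After 1 (gather 1 coal): coal=1
After 2 (consume 1 coal): (empty)
After 3 (gather 2 cobalt): cobalt=2
After 4 (gather 2 coal): coal=2 cobalt=2
After 5 (consume 1 cobalt): coal=2 cobalt=1
After 6 (gather 2 cobalt): coal=2 cobalt=3
After 7 (gather 1 cobalt): coal=2 cobalt=4
After 8 (consume 3 cobalt): coal=2 cobalt=1
After 9 (gather 2 cobalt): coal=2 cobalt=3
After 10 (gather 3 cobalt): coal=2 cobalt=6
After 11 (gather 1 coal): coal=3 cobalt=6
After 12 (craft hammer): cobalt=3 hammer=2
After 13 (consume 2 cobalt): cobalt=1 hammer=2
After 14 (gather 2 cobalt): cobalt=3 hammer=2
After 15 (consume 1 hammer): cobalt=3 hammer=1
After 16 (gather 1 cobalt): cobalt=4 hammer=1

Answer: no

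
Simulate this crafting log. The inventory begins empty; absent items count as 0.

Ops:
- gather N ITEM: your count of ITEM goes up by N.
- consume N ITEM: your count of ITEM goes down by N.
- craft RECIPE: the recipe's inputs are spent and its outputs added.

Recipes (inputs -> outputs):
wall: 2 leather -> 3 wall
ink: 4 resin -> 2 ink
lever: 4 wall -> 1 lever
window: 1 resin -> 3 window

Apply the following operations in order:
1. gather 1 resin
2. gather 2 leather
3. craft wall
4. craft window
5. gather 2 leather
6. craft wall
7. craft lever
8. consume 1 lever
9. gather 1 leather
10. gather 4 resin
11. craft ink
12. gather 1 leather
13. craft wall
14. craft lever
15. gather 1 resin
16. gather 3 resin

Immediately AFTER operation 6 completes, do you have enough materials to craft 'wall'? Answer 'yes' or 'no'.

Answer: no

Derivation:
After 1 (gather 1 resin): resin=1
After 2 (gather 2 leather): leather=2 resin=1
After 3 (craft wall): resin=1 wall=3
After 4 (craft window): wall=3 window=3
After 5 (gather 2 leather): leather=2 wall=3 window=3
After 6 (craft wall): wall=6 window=3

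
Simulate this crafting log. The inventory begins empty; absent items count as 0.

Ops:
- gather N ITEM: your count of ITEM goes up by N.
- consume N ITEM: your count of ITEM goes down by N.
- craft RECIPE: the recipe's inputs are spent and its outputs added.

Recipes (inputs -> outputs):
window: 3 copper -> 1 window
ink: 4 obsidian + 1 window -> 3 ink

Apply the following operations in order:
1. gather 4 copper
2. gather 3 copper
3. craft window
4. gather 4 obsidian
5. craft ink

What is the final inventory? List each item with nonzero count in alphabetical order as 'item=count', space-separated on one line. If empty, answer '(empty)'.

Answer: copper=4 ink=3

Derivation:
After 1 (gather 4 copper): copper=4
After 2 (gather 3 copper): copper=7
After 3 (craft window): copper=4 window=1
After 4 (gather 4 obsidian): copper=4 obsidian=4 window=1
After 5 (craft ink): copper=4 ink=3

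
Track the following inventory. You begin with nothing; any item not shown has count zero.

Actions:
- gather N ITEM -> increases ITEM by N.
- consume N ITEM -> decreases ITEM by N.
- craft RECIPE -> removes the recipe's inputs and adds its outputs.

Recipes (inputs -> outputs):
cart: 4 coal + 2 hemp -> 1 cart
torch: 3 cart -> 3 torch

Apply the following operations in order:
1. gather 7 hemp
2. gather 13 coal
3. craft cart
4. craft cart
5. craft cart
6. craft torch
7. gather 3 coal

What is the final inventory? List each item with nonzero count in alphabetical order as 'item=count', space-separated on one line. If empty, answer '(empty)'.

Answer: coal=4 hemp=1 torch=3

Derivation:
After 1 (gather 7 hemp): hemp=7
After 2 (gather 13 coal): coal=13 hemp=7
After 3 (craft cart): cart=1 coal=9 hemp=5
After 4 (craft cart): cart=2 coal=5 hemp=3
After 5 (craft cart): cart=3 coal=1 hemp=1
After 6 (craft torch): coal=1 hemp=1 torch=3
After 7 (gather 3 coal): coal=4 hemp=1 torch=3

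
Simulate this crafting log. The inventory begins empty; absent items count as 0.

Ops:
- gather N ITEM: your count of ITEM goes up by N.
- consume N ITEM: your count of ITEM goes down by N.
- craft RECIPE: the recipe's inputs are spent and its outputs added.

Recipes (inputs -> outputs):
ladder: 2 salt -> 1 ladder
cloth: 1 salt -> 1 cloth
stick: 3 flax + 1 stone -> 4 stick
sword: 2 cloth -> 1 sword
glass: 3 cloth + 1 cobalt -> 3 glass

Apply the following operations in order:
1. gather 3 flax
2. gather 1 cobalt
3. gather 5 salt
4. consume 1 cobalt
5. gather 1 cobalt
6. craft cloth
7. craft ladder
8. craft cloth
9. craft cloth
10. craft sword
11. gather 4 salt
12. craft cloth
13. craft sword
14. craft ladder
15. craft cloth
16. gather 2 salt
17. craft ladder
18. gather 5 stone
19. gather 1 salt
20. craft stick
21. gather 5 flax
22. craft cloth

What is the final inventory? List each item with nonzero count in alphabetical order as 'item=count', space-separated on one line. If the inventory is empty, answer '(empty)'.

Answer: cloth=2 cobalt=1 flax=5 ladder=3 stick=4 stone=4 sword=2

Derivation:
After 1 (gather 3 flax): flax=3
After 2 (gather 1 cobalt): cobalt=1 flax=3
After 3 (gather 5 salt): cobalt=1 flax=3 salt=5
After 4 (consume 1 cobalt): flax=3 salt=5
After 5 (gather 1 cobalt): cobalt=1 flax=3 salt=5
After 6 (craft cloth): cloth=1 cobalt=1 flax=3 salt=4
After 7 (craft ladder): cloth=1 cobalt=1 flax=3 ladder=1 salt=2
After 8 (craft cloth): cloth=2 cobalt=1 flax=3 ladder=1 salt=1
After 9 (craft cloth): cloth=3 cobalt=1 flax=3 ladder=1
After 10 (craft sword): cloth=1 cobalt=1 flax=3 ladder=1 sword=1
After 11 (gather 4 salt): cloth=1 cobalt=1 flax=3 ladder=1 salt=4 sword=1
After 12 (craft cloth): cloth=2 cobalt=1 flax=3 ladder=1 salt=3 sword=1
After 13 (craft sword): cobalt=1 flax=3 ladder=1 salt=3 sword=2
After 14 (craft ladder): cobalt=1 flax=3 ladder=2 salt=1 sword=2
After 15 (craft cloth): cloth=1 cobalt=1 flax=3 ladder=2 sword=2
After 16 (gather 2 salt): cloth=1 cobalt=1 flax=3 ladder=2 salt=2 sword=2
After 17 (craft ladder): cloth=1 cobalt=1 flax=3 ladder=3 sword=2
After 18 (gather 5 stone): cloth=1 cobalt=1 flax=3 ladder=3 stone=5 sword=2
After 19 (gather 1 salt): cloth=1 cobalt=1 flax=3 ladder=3 salt=1 stone=5 sword=2
After 20 (craft stick): cloth=1 cobalt=1 ladder=3 salt=1 stick=4 stone=4 sword=2
After 21 (gather 5 flax): cloth=1 cobalt=1 flax=5 ladder=3 salt=1 stick=4 stone=4 sword=2
After 22 (craft cloth): cloth=2 cobalt=1 flax=5 ladder=3 stick=4 stone=4 sword=2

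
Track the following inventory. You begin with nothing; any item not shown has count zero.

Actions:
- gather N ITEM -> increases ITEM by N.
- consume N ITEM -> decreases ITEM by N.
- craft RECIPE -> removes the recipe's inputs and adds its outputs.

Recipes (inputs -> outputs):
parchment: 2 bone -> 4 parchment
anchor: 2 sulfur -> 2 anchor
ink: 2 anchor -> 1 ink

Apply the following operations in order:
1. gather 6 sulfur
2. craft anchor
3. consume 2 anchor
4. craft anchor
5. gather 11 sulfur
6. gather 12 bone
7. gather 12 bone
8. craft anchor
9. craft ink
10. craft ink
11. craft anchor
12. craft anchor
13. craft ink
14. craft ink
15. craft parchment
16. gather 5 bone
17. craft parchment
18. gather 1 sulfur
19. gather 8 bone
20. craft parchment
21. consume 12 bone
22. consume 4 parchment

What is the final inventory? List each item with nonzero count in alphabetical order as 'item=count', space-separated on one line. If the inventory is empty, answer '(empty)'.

Answer: bone=19 ink=4 parchment=8 sulfur=8

Derivation:
After 1 (gather 6 sulfur): sulfur=6
After 2 (craft anchor): anchor=2 sulfur=4
After 3 (consume 2 anchor): sulfur=4
After 4 (craft anchor): anchor=2 sulfur=2
After 5 (gather 11 sulfur): anchor=2 sulfur=13
After 6 (gather 12 bone): anchor=2 bone=12 sulfur=13
After 7 (gather 12 bone): anchor=2 bone=24 sulfur=13
After 8 (craft anchor): anchor=4 bone=24 sulfur=11
After 9 (craft ink): anchor=2 bone=24 ink=1 sulfur=11
After 10 (craft ink): bone=24 ink=2 sulfur=11
After 11 (craft anchor): anchor=2 bone=24 ink=2 sulfur=9
After 12 (craft anchor): anchor=4 bone=24 ink=2 sulfur=7
After 13 (craft ink): anchor=2 bone=24 ink=3 sulfur=7
After 14 (craft ink): bone=24 ink=4 sulfur=7
After 15 (craft parchment): bone=22 ink=4 parchment=4 sulfur=7
After 16 (gather 5 bone): bone=27 ink=4 parchment=4 sulfur=7
After 17 (craft parchment): bone=25 ink=4 parchment=8 sulfur=7
After 18 (gather 1 sulfur): bone=25 ink=4 parchment=8 sulfur=8
After 19 (gather 8 bone): bone=33 ink=4 parchment=8 sulfur=8
After 20 (craft parchment): bone=31 ink=4 parchment=12 sulfur=8
After 21 (consume 12 bone): bone=19 ink=4 parchment=12 sulfur=8
After 22 (consume 4 parchment): bone=19 ink=4 parchment=8 sulfur=8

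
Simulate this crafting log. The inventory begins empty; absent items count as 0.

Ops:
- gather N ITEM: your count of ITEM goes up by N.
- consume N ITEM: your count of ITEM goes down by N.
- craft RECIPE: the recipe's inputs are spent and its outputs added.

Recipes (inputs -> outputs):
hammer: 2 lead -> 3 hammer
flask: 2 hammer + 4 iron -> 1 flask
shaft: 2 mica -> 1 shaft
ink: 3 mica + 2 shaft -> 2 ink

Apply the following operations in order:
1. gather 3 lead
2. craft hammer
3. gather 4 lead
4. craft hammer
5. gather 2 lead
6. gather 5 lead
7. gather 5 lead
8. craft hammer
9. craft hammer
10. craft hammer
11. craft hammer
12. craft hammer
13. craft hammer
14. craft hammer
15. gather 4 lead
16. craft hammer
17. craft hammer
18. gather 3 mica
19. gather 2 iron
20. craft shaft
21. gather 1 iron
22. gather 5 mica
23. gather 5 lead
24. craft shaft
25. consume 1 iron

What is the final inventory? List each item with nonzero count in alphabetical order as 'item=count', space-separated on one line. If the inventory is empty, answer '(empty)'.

After 1 (gather 3 lead): lead=3
After 2 (craft hammer): hammer=3 lead=1
After 3 (gather 4 lead): hammer=3 lead=5
After 4 (craft hammer): hammer=6 lead=3
After 5 (gather 2 lead): hammer=6 lead=5
After 6 (gather 5 lead): hammer=6 lead=10
After 7 (gather 5 lead): hammer=6 lead=15
After 8 (craft hammer): hammer=9 lead=13
After 9 (craft hammer): hammer=12 lead=11
After 10 (craft hammer): hammer=15 lead=9
After 11 (craft hammer): hammer=18 lead=7
After 12 (craft hammer): hammer=21 lead=5
After 13 (craft hammer): hammer=24 lead=3
After 14 (craft hammer): hammer=27 lead=1
After 15 (gather 4 lead): hammer=27 lead=5
After 16 (craft hammer): hammer=30 lead=3
After 17 (craft hammer): hammer=33 lead=1
After 18 (gather 3 mica): hammer=33 lead=1 mica=3
After 19 (gather 2 iron): hammer=33 iron=2 lead=1 mica=3
After 20 (craft shaft): hammer=33 iron=2 lead=1 mica=1 shaft=1
After 21 (gather 1 iron): hammer=33 iron=3 lead=1 mica=1 shaft=1
After 22 (gather 5 mica): hammer=33 iron=3 lead=1 mica=6 shaft=1
After 23 (gather 5 lead): hammer=33 iron=3 lead=6 mica=6 shaft=1
After 24 (craft shaft): hammer=33 iron=3 lead=6 mica=4 shaft=2
After 25 (consume 1 iron): hammer=33 iron=2 lead=6 mica=4 shaft=2

Answer: hammer=33 iron=2 lead=6 mica=4 shaft=2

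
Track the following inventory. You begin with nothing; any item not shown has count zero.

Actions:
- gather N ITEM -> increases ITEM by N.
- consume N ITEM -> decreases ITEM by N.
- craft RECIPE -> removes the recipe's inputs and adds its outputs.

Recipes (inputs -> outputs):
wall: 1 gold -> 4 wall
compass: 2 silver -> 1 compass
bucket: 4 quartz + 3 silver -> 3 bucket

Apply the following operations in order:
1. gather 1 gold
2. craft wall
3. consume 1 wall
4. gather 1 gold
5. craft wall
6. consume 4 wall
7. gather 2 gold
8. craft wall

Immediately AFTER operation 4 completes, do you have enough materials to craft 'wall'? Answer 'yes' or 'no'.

Answer: yes

Derivation:
After 1 (gather 1 gold): gold=1
After 2 (craft wall): wall=4
After 3 (consume 1 wall): wall=3
After 4 (gather 1 gold): gold=1 wall=3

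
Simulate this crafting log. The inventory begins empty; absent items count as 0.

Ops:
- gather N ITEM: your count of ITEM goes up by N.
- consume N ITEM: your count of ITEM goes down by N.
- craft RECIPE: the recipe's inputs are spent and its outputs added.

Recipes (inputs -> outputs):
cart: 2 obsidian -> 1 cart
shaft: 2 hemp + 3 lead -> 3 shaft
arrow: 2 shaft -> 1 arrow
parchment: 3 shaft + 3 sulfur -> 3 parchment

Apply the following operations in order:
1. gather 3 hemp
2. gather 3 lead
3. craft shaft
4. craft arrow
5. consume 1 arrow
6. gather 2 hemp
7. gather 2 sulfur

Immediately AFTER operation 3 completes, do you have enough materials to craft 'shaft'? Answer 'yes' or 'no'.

Answer: no

Derivation:
After 1 (gather 3 hemp): hemp=3
After 2 (gather 3 lead): hemp=3 lead=3
After 3 (craft shaft): hemp=1 shaft=3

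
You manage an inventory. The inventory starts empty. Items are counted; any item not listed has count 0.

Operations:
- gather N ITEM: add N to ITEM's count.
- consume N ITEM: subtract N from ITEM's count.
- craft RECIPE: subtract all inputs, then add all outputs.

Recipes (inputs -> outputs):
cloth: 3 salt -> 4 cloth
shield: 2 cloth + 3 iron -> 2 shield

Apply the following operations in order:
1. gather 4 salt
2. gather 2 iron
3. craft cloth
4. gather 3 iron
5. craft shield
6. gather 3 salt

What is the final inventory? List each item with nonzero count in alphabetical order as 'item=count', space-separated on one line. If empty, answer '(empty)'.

Answer: cloth=2 iron=2 salt=4 shield=2

Derivation:
After 1 (gather 4 salt): salt=4
After 2 (gather 2 iron): iron=2 salt=4
After 3 (craft cloth): cloth=4 iron=2 salt=1
After 4 (gather 3 iron): cloth=4 iron=5 salt=1
After 5 (craft shield): cloth=2 iron=2 salt=1 shield=2
After 6 (gather 3 salt): cloth=2 iron=2 salt=4 shield=2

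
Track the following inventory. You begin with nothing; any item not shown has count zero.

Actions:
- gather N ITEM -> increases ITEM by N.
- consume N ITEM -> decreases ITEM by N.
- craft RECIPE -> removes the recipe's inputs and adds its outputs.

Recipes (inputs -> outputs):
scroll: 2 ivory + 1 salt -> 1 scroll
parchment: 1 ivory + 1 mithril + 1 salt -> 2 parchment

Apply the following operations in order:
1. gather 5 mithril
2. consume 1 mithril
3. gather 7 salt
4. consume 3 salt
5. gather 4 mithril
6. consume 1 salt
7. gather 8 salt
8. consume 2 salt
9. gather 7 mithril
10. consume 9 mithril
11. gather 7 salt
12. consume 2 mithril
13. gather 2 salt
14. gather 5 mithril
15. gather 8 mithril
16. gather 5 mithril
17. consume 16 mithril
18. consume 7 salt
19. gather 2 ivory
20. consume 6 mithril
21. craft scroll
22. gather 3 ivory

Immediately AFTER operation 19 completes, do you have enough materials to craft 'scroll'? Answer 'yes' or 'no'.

Answer: yes

Derivation:
After 1 (gather 5 mithril): mithril=5
After 2 (consume 1 mithril): mithril=4
After 3 (gather 7 salt): mithril=4 salt=7
After 4 (consume 3 salt): mithril=4 salt=4
After 5 (gather 4 mithril): mithril=8 salt=4
After 6 (consume 1 salt): mithril=8 salt=3
After 7 (gather 8 salt): mithril=8 salt=11
After 8 (consume 2 salt): mithril=8 salt=9
After 9 (gather 7 mithril): mithril=15 salt=9
After 10 (consume 9 mithril): mithril=6 salt=9
After 11 (gather 7 salt): mithril=6 salt=16
After 12 (consume 2 mithril): mithril=4 salt=16
After 13 (gather 2 salt): mithril=4 salt=18
After 14 (gather 5 mithril): mithril=9 salt=18
After 15 (gather 8 mithril): mithril=17 salt=18
After 16 (gather 5 mithril): mithril=22 salt=18
After 17 (consume 16 mithril): mithril=6 salt=18
After 18 (consume 7 salt): mithril=6 salt=11
After 19 (gather 2 ivory): ivory=2 mithril=6 salt=11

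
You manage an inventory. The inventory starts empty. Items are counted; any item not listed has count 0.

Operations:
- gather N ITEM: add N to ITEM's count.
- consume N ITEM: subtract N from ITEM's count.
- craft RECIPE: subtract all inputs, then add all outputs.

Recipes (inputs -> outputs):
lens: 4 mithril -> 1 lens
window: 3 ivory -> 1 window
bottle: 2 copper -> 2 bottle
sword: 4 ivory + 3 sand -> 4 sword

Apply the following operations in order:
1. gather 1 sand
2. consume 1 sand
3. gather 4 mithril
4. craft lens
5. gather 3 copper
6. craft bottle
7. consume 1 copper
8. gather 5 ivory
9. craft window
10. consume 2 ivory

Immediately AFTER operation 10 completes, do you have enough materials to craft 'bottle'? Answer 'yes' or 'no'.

After 1 (gather 1 sand): sand=1
After 2 (consume 1 sand): (empty)
After 3 (gather 4 mithril): mithril=4
After 4 (craft lens): lens=1
After 5 (gather 3 copper): copper=3 lens=1
After 6 (craft bottle): bottle=2 copper=1 lens=1
After 7 (consume 1 copper): bottle=2 lens=1
After 8 (gather 5 ivory): bottle=2 ivory=5 lens=1
After 9 (craft window): bottle=2 ivory=2 lens=1 window=1
After 10 (consume 2 ivory): bottle=2 lens=1 window=1

Answer: no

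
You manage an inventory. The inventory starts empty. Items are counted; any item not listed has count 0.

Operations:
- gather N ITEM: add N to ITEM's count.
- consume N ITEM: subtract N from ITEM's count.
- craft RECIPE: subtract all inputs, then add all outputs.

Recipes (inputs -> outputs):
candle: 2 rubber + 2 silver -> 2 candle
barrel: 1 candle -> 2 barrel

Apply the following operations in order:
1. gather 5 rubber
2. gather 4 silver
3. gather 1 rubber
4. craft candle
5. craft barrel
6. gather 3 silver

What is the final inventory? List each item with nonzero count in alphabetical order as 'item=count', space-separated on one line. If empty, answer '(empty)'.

After 1 (gather 5 rubber): rubber=5
After 2 (gather 4 silver): rubber=5 silver=4
After 3 (gather 1 rubber): rubber=6 silver=4
After 4 (craft candle): candle=2 rubber=4 silver=2
After 5 (craft barrel): barrel=2 candle=1 rubber=4 silver=2
After 6 (gather 3 silver): barrel=2 candle=1 rubber=4 silver=5

Answer: barrel=2 candle=1 rubber=4 silver=5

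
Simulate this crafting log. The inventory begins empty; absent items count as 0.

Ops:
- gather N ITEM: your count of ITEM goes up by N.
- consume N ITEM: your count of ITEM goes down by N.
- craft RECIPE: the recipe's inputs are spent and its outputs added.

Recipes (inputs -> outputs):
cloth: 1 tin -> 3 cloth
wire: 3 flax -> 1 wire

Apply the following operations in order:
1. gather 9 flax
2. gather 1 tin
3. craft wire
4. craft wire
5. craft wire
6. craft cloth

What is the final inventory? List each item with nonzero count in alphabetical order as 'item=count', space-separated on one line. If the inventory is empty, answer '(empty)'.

Answer: cloth=3 wire=3

Derivation:
After 1 (gather 9 flax): flax=9
After 2 (gather 1 tin): flax=9 tin=1
After 3 (craft wire): flax=6 tin=1 wire=1
After 4 (craft wire): flax=3 tin=1 wire=2
After 5 (craft wire): tin=1 wire=3
After 6 (craft cloth): cloth=3 wire=3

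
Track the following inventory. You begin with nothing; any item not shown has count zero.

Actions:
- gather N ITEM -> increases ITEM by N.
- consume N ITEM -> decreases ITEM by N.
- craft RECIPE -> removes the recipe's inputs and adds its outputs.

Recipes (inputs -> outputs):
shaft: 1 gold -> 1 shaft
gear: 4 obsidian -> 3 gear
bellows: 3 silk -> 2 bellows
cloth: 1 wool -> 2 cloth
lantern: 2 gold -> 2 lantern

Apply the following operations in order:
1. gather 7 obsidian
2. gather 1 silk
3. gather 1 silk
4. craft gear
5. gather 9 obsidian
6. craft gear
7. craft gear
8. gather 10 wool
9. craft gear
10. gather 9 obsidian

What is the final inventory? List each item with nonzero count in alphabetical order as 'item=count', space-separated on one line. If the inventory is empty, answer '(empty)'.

After 1 (gather 7 obsidian): obsidian=7
After 2 (gather 1 silk): obsidian=7 silk=1
After 3 (gather 1 silk): obsidian=7 silk=2
After 4 (craft gear): gear=3 obsidian=3 silk=2
After 5 (gather 9 obsidian): gear=3 obsidian=12 silk=2
After 6 (craft gear): gear=6 obsidian=8 silk=2
After 7 (craft gear): gear=9 obsidian=4 silk=2
After 8 (gather 10 wool): gear=9 obsidian=4 silk=2 wool=10
After 9 (craft gear): gear=12 silk=2 wool=10
After 10 (gather 9 obsidian): gear=12 obsidian=9 silk=2 wool=10

Answer: gear=12 obsidian=9 silk=2 wool=10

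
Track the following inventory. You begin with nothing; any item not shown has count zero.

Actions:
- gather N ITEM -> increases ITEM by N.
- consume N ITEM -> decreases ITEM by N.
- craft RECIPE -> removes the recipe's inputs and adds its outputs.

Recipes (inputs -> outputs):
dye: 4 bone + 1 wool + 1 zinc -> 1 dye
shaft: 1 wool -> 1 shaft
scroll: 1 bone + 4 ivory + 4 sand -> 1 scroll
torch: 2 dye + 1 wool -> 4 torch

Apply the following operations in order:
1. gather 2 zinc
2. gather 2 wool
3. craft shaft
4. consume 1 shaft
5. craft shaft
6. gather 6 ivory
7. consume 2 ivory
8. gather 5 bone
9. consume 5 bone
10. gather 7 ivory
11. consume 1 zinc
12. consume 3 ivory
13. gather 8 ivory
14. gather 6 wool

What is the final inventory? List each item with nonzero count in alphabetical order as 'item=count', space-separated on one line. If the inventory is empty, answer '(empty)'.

After 1 (gather 2 zinc): zinc=2
After 2 (gather 2 wool): wool=2 zinc=2
After 3 (craft shaft): shaft=1 wool=1 zinc=2
After 4 (consume 1 shaft): wool=1 zinc=2
After 5 (craft shaft): shaft=1 zinc=2
After 6 (gather 6 ivory): ivory=6 shaft=1 zinc=2
After 7 (consume 2 ivory): ivory=4 shaft=1 zinc=2
After 8 (gather 5 bone): bone=5 ivory=4 shaft=1 zinc=2
After 9 (consume 5 bone): ivory=4 shaft=1 zinc=2
After 10 (gather 7 ivory): ivory=11 shaft=1 zinc=2
After 11 (consume 1 zinc): ivory=11 shaft=1 zinc=1
After 12 (consume 3 ivory): ivory=8 shaft=1 zinc=1
After 13 (gather 8 ivory): ivory=16 shaft=1 zinc=1
After 14 (gather 6 wool): ivory=16 shaft=1 wool=6 zinc=1

Answer: ivory=16 shaft=1 wool=6 zinc=1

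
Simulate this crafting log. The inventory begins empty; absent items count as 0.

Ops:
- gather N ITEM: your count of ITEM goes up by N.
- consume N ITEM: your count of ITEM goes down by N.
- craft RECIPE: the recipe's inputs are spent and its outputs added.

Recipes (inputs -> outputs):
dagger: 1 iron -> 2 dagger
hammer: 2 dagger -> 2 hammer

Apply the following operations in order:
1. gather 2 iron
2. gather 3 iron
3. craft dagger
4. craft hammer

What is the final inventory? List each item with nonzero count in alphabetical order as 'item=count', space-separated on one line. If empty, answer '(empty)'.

After 1 (gather 2 iron): iron=2
After 2 (gather 3 iron): iron=5
After 3 (craft dagger): dagger=2 iron=4
After 4 (craft hammer): hammer=2 iron=4

Answer: hammer=2 iron=4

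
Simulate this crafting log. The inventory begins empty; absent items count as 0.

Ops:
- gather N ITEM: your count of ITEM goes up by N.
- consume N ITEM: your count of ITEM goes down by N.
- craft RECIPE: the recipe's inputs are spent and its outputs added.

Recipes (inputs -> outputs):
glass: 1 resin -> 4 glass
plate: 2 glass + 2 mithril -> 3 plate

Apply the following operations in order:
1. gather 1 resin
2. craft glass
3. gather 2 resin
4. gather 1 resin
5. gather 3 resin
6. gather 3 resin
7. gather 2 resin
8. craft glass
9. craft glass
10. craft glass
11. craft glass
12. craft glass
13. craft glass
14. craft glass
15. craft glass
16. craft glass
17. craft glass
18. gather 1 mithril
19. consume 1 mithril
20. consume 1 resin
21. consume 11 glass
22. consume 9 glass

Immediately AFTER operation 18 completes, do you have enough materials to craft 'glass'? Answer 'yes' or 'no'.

Answer: yes

Derivation:
After 1 (gather 1 resin): resin=1
After 2 (craft glass): glass=4
After 3 (gather 2 resin): glass=4 resin=2
After 4 (gather 1 resin): glass=4 resin=3
After 5 (gather 3 resin): glass=4 resin=6
After 6 (gather 3 resin): glass=4 resin=9
After 7 (gather 2 resin): glass=4 resin=11
After 8 (craft glass): glass=8 resin=10
After 9 (craft glass): glass=12 resin=9
After 10 (craft glass): glass=16 resin=8
After 11 (craft glass): glass=20 resin=7
After 12 (craft glass): glass=24 resin=6
After 13 (craft glass): glass=28 resin=5
After 14 (craft glass): glass=32 resin=4
After 15 (craft glass): glass=36 resin=3
After 16 (craft glass): glass=40 resin=2
After 17 (craft glass): glass=44 resin=1
After 18 (gather 1 mithril): glass=44 mithril=1 resin=1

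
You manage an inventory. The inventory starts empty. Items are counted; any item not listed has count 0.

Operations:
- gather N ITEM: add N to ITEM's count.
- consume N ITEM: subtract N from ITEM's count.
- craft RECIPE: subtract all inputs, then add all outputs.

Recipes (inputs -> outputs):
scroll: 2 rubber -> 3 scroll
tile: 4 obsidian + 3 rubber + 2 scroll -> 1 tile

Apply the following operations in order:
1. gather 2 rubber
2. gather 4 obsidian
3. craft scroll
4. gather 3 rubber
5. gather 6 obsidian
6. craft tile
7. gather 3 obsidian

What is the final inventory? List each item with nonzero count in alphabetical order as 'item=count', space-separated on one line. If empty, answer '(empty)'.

Answer: obsidian=9 scroll=1 tile=1

Derivation:
After 1 (gather 2 rubber): rubber=2
After 2 (gather 4 obsidian): obsidian=4 rubber=2
After 3 (craft scroll): obsidian=4 scroll=3
After 4 (gather 3 rubber): obsidian=4 rubber=3 scroll=3
After 5 (gather 6 obsidian): obsidian=10 rubber=3 scroll=3
After 6 (craft tile): obsidian=6 scroll=1 tile=1
After 7 (gather 3 obsidian): obsidian=9 scroll=1 tile=1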